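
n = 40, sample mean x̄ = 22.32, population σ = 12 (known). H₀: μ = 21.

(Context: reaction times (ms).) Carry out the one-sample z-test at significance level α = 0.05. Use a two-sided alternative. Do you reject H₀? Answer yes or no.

SE = σ/√n = 12/√40 = 1.8974
z = (x̄−μ₀)/SE = (22.32−21)/1.8974 = 0.6957
p-value (two-sided) = 0.48662
At α=0.05: p ≥ α → fail to reject H₀

reject H₀: no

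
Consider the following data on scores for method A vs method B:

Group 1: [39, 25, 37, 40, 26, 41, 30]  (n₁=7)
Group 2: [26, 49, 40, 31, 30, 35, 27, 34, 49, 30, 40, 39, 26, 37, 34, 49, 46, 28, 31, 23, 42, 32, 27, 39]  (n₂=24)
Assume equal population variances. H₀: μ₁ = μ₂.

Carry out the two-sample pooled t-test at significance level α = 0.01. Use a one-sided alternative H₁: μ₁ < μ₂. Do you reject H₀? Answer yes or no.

reject H₀: no

x̄₁=34.000, s₁=6.831, n₁=7
x̄₂=35.167, s₂=7.856, n₂=24
s_p² = [6·6.831² + 23·7.856²]/29 = 58.5977
SE = √(s_p²·(1/7+1/24)) = 3.2883
t = (34.000−35.167)/3.2883 = -0.3548
df = 29
p-value (one-sided, H₁ less) = 0.36265
At α=0.01: p ≥ α → fail to reject H₀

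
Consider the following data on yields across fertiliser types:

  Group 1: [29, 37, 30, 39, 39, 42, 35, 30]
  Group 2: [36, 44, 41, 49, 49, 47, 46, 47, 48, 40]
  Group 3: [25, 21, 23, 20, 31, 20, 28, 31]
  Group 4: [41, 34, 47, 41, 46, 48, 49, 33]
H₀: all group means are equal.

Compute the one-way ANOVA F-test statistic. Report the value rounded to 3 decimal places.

Group means [35.12, 44.70, 24.88, 42.38], grand mean 37.235
SSB = Σnᵢ(x̄ᵢ−x̄)² = 2026.393; SSW = ΣΣ(x−x̄ᵢ)² = 765.725
MSB = 2026.393/3 = 675.4642; MSW = 765.725/30 = 25.5242
F = MSB/MSW = 26.4637
df = (3, 30)

test statistic = 26.464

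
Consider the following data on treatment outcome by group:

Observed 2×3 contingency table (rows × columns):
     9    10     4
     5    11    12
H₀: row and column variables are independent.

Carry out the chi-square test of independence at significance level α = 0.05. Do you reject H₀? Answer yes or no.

Row totals [23, 28], col totals [14, 21, 16], n=51
χ² = (9−6.31)²/6.31 + (10−9.47)²/9.47 + (4−7.22)²/7.22 + (5−7.69)²/7.69 + (11−11.53)²/11.53 + (12−8.78)²/8.78 = 4.7459
df = 2
p-value (upper-tail) = 0.09321
At α=0.05: p ≥ α → fail to reject H₀

reject H₀: no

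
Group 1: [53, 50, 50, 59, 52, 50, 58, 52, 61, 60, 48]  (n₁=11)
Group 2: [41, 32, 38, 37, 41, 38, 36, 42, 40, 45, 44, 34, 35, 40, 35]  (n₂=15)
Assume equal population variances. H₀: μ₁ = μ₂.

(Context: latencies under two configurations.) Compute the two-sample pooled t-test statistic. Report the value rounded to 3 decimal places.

test statistic = 9.296

x̄₁=53.909, s₁=4.679, n₁=11
x̄₂=38.533, s₂=3.758, n₂=15
s_p² = [10·4.679² + 14·3.758²]/24 = 17.3601
SE = √(s_p²·(1/11+1/15)) = 1.6539
t = (53.909−38.533)/1.6539 = 9.2964
df = 24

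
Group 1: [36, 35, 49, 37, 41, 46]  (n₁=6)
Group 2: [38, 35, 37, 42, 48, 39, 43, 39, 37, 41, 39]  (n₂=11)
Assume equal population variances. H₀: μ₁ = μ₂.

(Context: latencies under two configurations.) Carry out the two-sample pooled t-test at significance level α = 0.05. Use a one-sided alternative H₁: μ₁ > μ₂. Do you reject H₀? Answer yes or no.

reject H₀: no

x̄₁=40.667, s₁=5.750, n₁=6
x̄₂=39.818, s₂=3.573, n₂=11
s_p² = [5·5.750² + 10·3.573²]/15 = 19.5313
SE = √(s_p²·(1/6+1/11)) = 2.2429
t = (40.667−39.818)/2.2429 = 0.3783
df = 15
p-value (one-sided, H₁ greater) = 0.35526
At α=0.05: p ≥ α → fail to reject H₀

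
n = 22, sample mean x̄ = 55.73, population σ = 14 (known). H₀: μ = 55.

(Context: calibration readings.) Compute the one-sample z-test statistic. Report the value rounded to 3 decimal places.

test statistic = 0.245

SE = σ/√n = 14/√22 = 2.9848
z = (x̄−μ₀)/SE = (55.73−55)/2.9848 = 0.2446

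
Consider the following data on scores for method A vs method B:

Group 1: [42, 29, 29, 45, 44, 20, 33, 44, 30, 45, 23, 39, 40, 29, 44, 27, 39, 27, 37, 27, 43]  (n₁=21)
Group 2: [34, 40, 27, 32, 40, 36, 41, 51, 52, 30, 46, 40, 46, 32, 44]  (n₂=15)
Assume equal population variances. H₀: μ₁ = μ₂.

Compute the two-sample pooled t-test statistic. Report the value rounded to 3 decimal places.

x̄₁=35.048, s₁=8.108, n₁=21
x̄₂=39.400, s₂=7.548, n₂=15
s_p² = [20·8.108² + 14·7.548²]/34 = 62.1339
SE = √(s_p²·(1/21+1/15)) = 2.6648
t = (35.048−39.400)/2.6648 = -1.6333
df = 34

test statistic = -1.633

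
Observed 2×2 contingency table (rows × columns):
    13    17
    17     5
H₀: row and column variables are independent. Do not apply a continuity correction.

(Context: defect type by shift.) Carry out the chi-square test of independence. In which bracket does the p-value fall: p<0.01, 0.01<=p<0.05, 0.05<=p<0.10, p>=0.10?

Row totals [30, 22], col totals [30, 22], n=52
χ² = (13−17.31)²/17.31 + (17−12.69)²/12.69 + (17−12.69)²/12.69 + (5−9.31)²/9.31 = 5.9898
df = 1
p-value (upper-tail) = 0.01439
→ bracket: 0.01<=p<0.05

p-value bracket: 0.01<=p<0.05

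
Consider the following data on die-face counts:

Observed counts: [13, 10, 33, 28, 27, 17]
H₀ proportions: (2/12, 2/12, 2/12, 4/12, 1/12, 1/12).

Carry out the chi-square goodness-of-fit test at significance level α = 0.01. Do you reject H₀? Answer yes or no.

n = 128; E_i = n·p_i = [21.33, 21.33, 21.33, 42.67, 10.67, 10.67]
χ² = (13−21.33)²/21.33 + (10−21.33)²/21.33 + (33−21.33)²/21.33 + (28−42.67)²/42.67 + (27−10.67)²/10.67 + (17−10.67)²/10.67 = 49.4688
df = 5
p-value (upper-tail) = 0.00000
At α=0.01: p < α → reject H₀

reject H₀: yes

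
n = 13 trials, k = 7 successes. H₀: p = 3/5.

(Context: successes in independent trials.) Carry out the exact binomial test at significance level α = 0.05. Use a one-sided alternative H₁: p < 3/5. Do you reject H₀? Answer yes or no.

reject H₀: no

Exact binomial: n=13, k=7, p₀=3/5=0.6000
P(X≤7) from Σ C(n,i)·p₀^i·(1−p₀)^(n−i)
p-value (one-sided, H₁ less) = 0.42560
At α=0.05: p ≥ α → fail to reject H₀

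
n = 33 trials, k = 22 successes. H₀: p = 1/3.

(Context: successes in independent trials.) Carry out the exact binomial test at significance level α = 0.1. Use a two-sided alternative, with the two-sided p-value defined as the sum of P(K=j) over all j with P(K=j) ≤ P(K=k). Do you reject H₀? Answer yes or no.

reject H₀: yes

Exact binomial: n=33, k=22, p₀=1/3=0.3333
P(X=j) = C(n,j)·p₀^j·(1−p₀)^(n−j); p = Σ P(X=j) over j with P(X=j) ≤ P(X=22)
p-value (two-sided) = 0.00012
At α=0.1: p < α → reject H₀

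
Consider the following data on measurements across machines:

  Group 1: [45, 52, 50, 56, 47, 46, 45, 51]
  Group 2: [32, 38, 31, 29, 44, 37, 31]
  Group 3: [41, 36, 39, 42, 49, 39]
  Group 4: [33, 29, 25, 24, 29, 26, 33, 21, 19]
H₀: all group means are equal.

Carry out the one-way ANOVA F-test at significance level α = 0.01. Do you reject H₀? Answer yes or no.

reject H₀: yes

Group means [49.00, 34.57, 41.00, 26.56], grand mean 37.300
SSB = Σnᵢ(x̄ᵢ−x̄)² = 2268.363; SSW = ΣΣ(x−x̄ᵢ)² = 567.937
MSB = 2268.363/3 = 756.1212; MSW = 567.937/26 = 21.8437
F = MSB/MSW = 34.6150
df = (3, 26)
p-value (upper-tail) = 0.00000
At α=0.01: p < α → reject H₀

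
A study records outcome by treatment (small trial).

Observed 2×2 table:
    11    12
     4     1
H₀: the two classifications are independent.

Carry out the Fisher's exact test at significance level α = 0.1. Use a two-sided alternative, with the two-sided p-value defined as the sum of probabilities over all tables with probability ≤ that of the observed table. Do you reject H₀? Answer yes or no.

reject H₀: no

Margins: r₁=23, r₂=5, c₁=15, c₂=13, n=28
p_obs = C(23,11)·C(5,4)/C(28,15); sum pmf over tables with pmf ≤ p_obs
p-value (two-sided) = 0.33333
At α=0.1: p ≥ α → fail to reject H₀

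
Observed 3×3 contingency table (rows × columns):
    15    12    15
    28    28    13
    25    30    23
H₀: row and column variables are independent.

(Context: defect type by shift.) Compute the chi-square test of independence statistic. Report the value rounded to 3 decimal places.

test statistic = 4.894

Row totals [42, 69, 78], col totals [68, 70, 51], n=189
χ² = (15−15.11)²/15.11 + (12−15.56)²/15.56 + (15−11.33)²/11.33 + (28−24.83)²/24.83 + (28−25.56)²/25.56 + (13−18.62)²/18.62 + (25−28.06)²/28.06 + (30−28.89)²/28.89 + (23−21.05)²/21.05 = 4.8936
df = 4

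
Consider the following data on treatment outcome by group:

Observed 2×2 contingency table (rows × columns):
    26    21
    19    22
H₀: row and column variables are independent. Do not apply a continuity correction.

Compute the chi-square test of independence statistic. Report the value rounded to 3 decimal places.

Row totals [47, 41], col totals [45, 43], n=88
χ² = (26−24.03)²/24.03 + (21−22.97)²/22.97 + (19−20.97)²/20.97 + (22−20.03)²/20.03 = 0.7063
df = 1

test statistic = 0.706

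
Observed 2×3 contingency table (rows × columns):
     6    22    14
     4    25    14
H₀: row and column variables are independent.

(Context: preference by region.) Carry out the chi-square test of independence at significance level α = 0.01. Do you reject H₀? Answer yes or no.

reject H₀: no

Row totals [42, 43], col totals [10, 47, 28], n=85
χ² = (6−4.94)²/4.94 + (22−23.22)²/23.22 + (14−13.84)²/13.84 + (4−5.06)²/5.06 + (25−23.78)²/23.78 + (14−14.16)²/14.16 = 0.5798
df = 2
p-value (upper-tail) = 0.74834
At α=0.01: p ≥ α → fail to reject H₀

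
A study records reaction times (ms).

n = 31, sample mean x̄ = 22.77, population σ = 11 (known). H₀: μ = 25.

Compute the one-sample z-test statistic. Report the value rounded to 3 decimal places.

test statistic = -1.129

SE = σ/√n = 11/√31 = 1.9757
z = (x̄−μ₀)/SE = (22.77−25)/1.9757 = -1.1287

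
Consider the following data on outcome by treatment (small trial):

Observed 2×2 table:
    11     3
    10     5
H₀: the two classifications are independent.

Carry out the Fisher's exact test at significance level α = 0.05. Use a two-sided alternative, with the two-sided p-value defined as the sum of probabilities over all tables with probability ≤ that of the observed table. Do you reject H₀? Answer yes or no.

Margins: r₁=14, r₂=15, c₁=21, c₂=8, n=29
p_obs = C(14,11)·C(15,10)/C(29,21); sum pmf over tables with pmf ≤ p_obs
p-value (two-sided) = 0.68166
At α=0.05: p ≥ α → fail to reject H₀

reject H₀: no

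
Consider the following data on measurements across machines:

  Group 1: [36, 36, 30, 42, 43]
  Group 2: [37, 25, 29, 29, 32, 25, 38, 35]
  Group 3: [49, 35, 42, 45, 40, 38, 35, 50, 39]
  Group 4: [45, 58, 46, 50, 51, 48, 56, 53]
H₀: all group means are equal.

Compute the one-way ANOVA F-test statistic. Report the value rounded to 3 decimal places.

Group means [37.40, 31.25, 41.44, 50.88], grand mean 40.567
SSB = Σnᵢ(x̄ᵢ−x̄)² = 1601.569; SSW = ΣΣ(x−x̄ᵢ)² = 687.797
MSB = 1601.569/3 = 533.8565; MSW = 687.797/26 = 26.4537
F = MSB/MSW = 20.1808
df = (3, 26)

test statistic = 20.181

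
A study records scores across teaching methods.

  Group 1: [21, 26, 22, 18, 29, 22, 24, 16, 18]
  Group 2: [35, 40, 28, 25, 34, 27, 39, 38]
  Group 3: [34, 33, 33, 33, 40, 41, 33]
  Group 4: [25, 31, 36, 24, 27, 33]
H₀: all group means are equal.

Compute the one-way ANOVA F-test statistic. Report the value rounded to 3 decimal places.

Group means [21.78, 33.25, 35.29, 29.33], grand mean 29.500
SSB = Σnᵢ(x̄ᵢ−x̄)² = 883.683; SSW = ΣΣ(x−x̄ᵢ)² = 567.817
MSB = 883.683/3 = 294.5608; MSW = 567.817/26 = 21.8391
F = MSB/MSW = 13.4878
df = (3, 26)

test statistic = 13.488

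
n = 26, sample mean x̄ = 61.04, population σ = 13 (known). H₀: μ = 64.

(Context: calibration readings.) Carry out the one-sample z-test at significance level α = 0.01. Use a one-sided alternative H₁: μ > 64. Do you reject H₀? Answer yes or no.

SE = σ/√n = 13/√26 = 2.5495
z = (x̄−μ₀)/SE = (61.04−64)/2.5495 = -1.1610
p-value (one-sided, H₁ greater) = 0.87718
At α=0.01: p ≥ α → fail to reject H₀

reject H₀: no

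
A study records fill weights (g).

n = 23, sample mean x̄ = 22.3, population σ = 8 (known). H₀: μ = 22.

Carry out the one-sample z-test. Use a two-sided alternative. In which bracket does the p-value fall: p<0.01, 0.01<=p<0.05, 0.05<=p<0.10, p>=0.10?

SE = σ/√n = 8/√23 = 1.6681
z = (x̄−μ₀)/SE = (22.3−22)/1.6681 = 0.1798
p-value (two-sided) = 0.85728
→ bracket: p>=0.10

p-value bracket: p>=0.10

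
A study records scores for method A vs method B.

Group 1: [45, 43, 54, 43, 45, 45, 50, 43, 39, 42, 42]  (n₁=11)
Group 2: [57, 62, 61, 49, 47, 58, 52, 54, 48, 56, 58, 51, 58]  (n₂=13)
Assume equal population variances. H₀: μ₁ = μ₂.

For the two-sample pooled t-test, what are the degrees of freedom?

degrees of freedom = 22

df = n₁ + n₂ − 2 = 11 + 13 − 2 = 22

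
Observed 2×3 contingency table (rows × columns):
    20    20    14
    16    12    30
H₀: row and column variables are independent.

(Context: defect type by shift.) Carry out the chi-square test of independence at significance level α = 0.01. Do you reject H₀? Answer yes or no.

reject H₀: no

Row totals [54, 58], col totals [36, 32, 44], n=112
χ² = (20−17.36)²/17.36 + (20−15.43)²/15.43 + (14−21.21)²/21.21 + (16−18.64)²/18.64 + (12−16.57)²/16.57 + (30−22.79)²/22.79 = 8.1301
df = 2
p-value (upper-tail) = 0.01716
At α=0.01: p ≥ α → fail to reject H₀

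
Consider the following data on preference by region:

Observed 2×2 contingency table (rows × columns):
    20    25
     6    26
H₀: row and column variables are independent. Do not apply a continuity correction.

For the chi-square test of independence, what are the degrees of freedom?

df = (r−1)(c−1) = (2−1)·(2−1) = 1

degrees of freedom = 1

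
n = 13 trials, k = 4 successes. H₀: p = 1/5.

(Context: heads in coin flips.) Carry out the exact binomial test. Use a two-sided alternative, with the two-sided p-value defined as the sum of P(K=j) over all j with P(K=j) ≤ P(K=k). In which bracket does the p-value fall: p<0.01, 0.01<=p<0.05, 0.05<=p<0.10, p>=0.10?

Exact binomial: n=13, k=4, p₀=1/5=0.2000
P(X=j) = C(n,j)·p₀^j·(1−p₀)^(n−j); p = Σ P(X=j) over j with P(X=j) ≤ P(X=4)
p-value (two-sided) = 0.30765
→ bracket: p>=0.10

p-value bracket: p>=0.10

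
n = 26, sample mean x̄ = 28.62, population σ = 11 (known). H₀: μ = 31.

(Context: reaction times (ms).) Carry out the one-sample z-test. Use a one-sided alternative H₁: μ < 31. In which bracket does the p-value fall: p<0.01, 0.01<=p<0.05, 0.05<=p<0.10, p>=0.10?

p-value bracket: p>=0.10

SE = σ/√n = 11/√26 = 2.1573
z = (x̄−μ₀)/SE = (28.62−31)/2.1573 = -1.1032
p-value (one-sided, H₁ less) = 0.13496
→ bracket: p>=0.10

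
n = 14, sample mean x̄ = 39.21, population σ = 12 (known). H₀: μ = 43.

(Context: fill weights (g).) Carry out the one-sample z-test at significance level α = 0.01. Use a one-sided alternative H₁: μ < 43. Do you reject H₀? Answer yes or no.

reject H₀: no

SE = σ/√n = 12/√14 = 3.2071
z = (x̄−μ₀)/SE = (39.21−43)/3.2071 = -1.1817
p-value (one-sided, H₁ less) = 0.11865
At α=0.01: p ≥ α → fail to reject H₀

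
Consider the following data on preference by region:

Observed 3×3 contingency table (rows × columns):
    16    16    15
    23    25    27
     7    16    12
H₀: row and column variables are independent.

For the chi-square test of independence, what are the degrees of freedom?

degrees of freedom = 4

df = (r−1)(c−1) = (3−1)·(3−1) = 4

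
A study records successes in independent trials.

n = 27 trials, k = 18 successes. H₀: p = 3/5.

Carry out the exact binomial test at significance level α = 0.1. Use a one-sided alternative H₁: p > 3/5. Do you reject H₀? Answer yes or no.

Exact binomial: n=27, k=18, p₀=3/5=0.6000
P(X≥18) from Σ C(n,i)·p₀^i·(1−p₀)^(n−i)
p-value (one-sided, H₁ greater) = 0.30873
At α=0.1: p ≥ α → fail to reject H₀

reject H₀: no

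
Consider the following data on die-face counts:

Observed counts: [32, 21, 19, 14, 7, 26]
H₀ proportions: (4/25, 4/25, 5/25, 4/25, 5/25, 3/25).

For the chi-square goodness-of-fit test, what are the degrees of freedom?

df = k − 1 = 6 − 1 = 5

degrees of freedom = 5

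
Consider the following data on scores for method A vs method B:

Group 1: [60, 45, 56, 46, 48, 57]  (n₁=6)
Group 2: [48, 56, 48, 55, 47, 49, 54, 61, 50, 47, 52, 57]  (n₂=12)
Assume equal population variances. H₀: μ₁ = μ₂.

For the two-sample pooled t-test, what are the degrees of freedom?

degrees of freedom = 16

df = n₁ + n₂ − 2 = 6 + 12 − 2 = 16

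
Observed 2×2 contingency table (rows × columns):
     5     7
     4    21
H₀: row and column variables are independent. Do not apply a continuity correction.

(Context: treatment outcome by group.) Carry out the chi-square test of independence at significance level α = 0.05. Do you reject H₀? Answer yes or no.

reject H₀: no

Row totals [12, 25], col totals [9, 28], n=37
χ² = (5−2.92)²/2.92 + (7−9.08)²/9.08 + (4−6.08)²/6.08 + (21−18.92)²/18.92 = 2.9018
df = 1
p-value (upper-tail) = 0.08848
At α=0.05: p ≥ α → fail to reject H₀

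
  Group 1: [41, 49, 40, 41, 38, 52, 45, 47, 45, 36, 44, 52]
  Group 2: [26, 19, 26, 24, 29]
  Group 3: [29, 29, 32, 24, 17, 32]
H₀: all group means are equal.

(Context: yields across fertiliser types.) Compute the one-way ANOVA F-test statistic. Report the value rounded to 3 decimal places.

test statistic = 36.404

Group means [44.17, 24.80, 27.17], grand mean 35.522
SSB = Σnᵢ(x̄ᵢ−x̄)² = 1890.439; SSW = ΣΣ(x−x̄ᵢ)² = 519.300
MSB = 1890.439/2 = 945.2196; MSW = 519.300/20 = 25.9650
F = MSB/MSW = 36.4036
df = (2, 20)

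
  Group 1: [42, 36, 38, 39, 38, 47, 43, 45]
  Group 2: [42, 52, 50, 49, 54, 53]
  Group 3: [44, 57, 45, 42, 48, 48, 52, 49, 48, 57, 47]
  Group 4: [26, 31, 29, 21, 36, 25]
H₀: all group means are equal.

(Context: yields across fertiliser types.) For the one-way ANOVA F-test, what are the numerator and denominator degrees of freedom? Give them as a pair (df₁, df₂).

k = 4 groups, N = 31 total
df = (k−1, N−k) = (4−1, 31−4) = (3, 27)

degrees of freedom = [3, 27]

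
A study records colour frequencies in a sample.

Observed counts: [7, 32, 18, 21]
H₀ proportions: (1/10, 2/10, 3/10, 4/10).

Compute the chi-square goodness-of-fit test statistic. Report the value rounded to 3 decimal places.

test statistic = 21.904

n = 78; E_i = n·p_i = [7.80, 15.60, 23.40, 31.20]
χ² = (7−7.80)²/7.80 + (32−15.60)²/15.60 + (18−23.40)²/23.40 + (21−31.20)²/31.20 = 21.9038
df = 3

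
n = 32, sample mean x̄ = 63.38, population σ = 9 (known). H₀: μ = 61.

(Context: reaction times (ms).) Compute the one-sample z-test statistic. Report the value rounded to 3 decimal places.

SE = σ/√n = 9/√32 = 1.5910
z = (x̄−μ₀)/SE = (63.38−61)/1.5910 = 1.4959

test statistic = 1.496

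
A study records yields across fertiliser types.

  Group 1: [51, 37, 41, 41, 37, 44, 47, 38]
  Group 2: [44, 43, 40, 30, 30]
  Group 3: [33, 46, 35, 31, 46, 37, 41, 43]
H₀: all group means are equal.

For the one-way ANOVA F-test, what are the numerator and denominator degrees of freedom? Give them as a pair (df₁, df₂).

k = 3 groups, N = 21 total
df = (k−1, N−k) = (3−1, 21−3) = (2, 18)

degrees of freedom = [2, 18]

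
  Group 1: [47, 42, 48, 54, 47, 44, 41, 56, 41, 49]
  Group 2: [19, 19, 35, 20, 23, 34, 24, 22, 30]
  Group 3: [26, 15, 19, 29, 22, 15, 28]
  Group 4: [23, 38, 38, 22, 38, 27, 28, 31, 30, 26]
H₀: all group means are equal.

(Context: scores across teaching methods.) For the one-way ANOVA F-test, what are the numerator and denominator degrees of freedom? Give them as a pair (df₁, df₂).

degrees of freedom = [3, 32]

k = 4 groups, N = 36 total
df = (k−1, N−k) = (4−1, 36−4) = (3, 32)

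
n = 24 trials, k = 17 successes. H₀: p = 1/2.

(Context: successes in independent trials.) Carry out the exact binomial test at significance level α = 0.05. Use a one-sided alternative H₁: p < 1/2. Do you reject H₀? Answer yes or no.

Exact binomial: n=24, k=17, p₀=1/2=0.5000
P(X≤17) from Σ C(n,i)·p₀^i·(1−p₀)^(n−i)
p-value (one-sided, H₁ less) = 0.98867
At α=0.05: p ≥ α → fail to reject H₀

reject H₀: no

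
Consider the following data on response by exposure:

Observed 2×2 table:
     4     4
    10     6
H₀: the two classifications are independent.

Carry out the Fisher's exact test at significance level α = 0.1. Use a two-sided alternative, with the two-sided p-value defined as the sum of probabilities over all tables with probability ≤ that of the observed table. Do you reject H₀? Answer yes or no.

Margins: r₁=8, r₂=16, c₁=14, c₂=10, n=24
p_obs = C(8,4)·C(16,10)/C(24,14); sum pmf over tables with pmf ≤ p_obs
p-value (two-sided) = 0.67335
At α=0.1: p ≥ α → fail to reject H₀

reject H₀: no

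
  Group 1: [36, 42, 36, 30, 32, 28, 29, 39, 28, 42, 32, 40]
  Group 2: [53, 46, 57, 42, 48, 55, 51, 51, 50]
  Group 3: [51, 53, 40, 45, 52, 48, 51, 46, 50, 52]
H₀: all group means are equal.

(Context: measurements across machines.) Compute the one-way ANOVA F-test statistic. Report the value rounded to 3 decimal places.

Group means [34.50, 50.33, 48.80], grand mean 43.710
SSB = Σnᵢ(x̄ᵢ−x̄)² = 1671.787; SSW = ΣΣ(x−x̄ᵢ)² = 632.600
MSB = 1671.787/2 = 835.8935; MSW = 632.600/28 = 22.5929
F = MSB/MSW = 36.9981
df = (2, 28)

test statistic = 36.998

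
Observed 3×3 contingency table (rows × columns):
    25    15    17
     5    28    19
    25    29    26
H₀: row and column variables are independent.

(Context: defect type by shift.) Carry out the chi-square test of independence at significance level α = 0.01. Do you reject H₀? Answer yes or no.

Row totals [57, 52, 80], col totals [55, 72, 62], n=189
χ² = (25−16.59)²/16.59 + (15−21.71)²/21.71 + (17−18.70)²/18.70 + (5−15.13)²/15.13 + (28−19.81)²/19.81 + (19−17.06)²/17.06 + (25−23.28)²/23.28 + (29−30.48)²/30.48 + (26−26.24)²/26.24 = 17.0898
df = 4
p-value (upper-tail) = 0.00186
At α=0.01: p < α → reject H₀

reject H₀: yes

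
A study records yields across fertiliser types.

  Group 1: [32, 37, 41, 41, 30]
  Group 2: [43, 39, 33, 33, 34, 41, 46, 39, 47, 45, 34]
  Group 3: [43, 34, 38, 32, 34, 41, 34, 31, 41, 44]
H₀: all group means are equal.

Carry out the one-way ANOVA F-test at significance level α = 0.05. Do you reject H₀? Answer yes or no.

Group means [36.20, 39.45, 37.20], grand mean 37.962
SSB = Σnᵢ(x̄ᵢ−x̄)² = 45.834; SSW = ΣΣ(x−x̄ᵢ)² = 597.127
MSB = 45.834/2 = 22.9171; MSW = 597.127/23 = 25.9621
F = MSB/MSW = 0.8827
df = (2, 23)
p-value (upper-tail) = 0.42721
At α=0.05: p ≥ α → fail to reject H₀

reject H₀: no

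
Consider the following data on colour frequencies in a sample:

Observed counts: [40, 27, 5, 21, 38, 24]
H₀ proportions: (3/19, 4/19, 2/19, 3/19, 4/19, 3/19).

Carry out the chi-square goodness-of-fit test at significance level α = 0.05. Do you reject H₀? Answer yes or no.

reject H₀: yes

n = 155; E_i = n·p_i = [24.47, 32.63, 16.32, 24.47, 32.63, 24.47]
χ² = (40−24.47)²/24.47 + (27−32.63)²/32.63 + (5−16.32)²/16.32 + (21−24.47)²/24.47 + (38−32.63)²/32.63 + (24−24.47)²/24.47 = 20.0554
df = 5
p-value (upper-tail) = 0.00122
At α=0.05: p < α → reject H₀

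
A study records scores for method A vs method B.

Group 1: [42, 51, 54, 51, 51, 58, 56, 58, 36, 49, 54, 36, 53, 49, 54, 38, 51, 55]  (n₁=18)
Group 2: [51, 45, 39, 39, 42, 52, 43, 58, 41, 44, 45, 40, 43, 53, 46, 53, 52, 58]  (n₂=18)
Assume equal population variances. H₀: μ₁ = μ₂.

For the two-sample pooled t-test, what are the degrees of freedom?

df = n₁ + n₂ − 2 = 18 + 18 − 2 = 34

degrees of freedom = 34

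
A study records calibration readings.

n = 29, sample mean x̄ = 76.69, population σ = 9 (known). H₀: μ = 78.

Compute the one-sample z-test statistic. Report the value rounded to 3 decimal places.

SE = σ/√n = 9/√29 = 1.6713
z = (x̄−μ₀)/SE = (76.69−78)/1.6713 = -0.7838

test statistic = -0.784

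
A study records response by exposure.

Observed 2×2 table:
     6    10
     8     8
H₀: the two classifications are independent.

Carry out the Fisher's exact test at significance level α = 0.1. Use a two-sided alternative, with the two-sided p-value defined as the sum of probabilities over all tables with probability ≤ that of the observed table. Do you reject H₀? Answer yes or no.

reject H₀: no

Margins: r₁=16, r₂=16, c₁=14, c₂=18, n=32
p_obs = C(16,6)·C(16,8)/C(32,14); sum pmf over tables with pmf ≤ p_obs
p-value (two-sided) = 0.72239
At α=0.1: p ≥ α → fail to reject H₀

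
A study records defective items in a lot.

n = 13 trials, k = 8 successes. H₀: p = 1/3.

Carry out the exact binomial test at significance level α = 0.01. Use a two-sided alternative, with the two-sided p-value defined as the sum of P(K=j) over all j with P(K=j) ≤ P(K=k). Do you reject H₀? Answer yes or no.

reject H₀: no

Exact binomial: n=13, k=8, p₀=1/3=0.3333
P(X=j) = C(n,j)·p₀^j·(1−p₀)^(n−j); p = Σ P(X=j) over j with P(X=j) ≤ P(X=8)
p-value (two-sided) = 0.03979
At α=0.01: p ≥ α → fail to reject H₀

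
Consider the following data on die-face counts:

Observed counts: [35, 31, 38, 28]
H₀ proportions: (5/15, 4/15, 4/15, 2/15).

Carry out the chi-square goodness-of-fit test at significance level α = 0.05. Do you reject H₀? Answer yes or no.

reject H₀: yes

n = 132; E_i = n·p_i = [44.00, 35.20, 35.20, 17.60]
χ² = (35−44.00)²/44.00 + (31−35.20)²/35.20 + (38−35.20)²/35.20 + (28−17.60)²/17.60 = 8.7102
df = 3
p-value (upper-tail) = 0.03340
At α=0.05: p < α → reject H₀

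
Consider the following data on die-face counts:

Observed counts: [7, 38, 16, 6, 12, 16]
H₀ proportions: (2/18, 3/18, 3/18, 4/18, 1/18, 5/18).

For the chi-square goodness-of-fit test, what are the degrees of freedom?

degrees of freedom = 5

df = k − 1 = 6 − 1 = 5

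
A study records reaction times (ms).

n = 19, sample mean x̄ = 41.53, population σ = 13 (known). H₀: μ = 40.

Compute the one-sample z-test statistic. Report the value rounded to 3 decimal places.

SE = σ/√n = 13/√19 = 2.9824
z = (x̄−μ₀)/SE = (41.53−40)/2.9824 = 0.5130

test statistic = 0.513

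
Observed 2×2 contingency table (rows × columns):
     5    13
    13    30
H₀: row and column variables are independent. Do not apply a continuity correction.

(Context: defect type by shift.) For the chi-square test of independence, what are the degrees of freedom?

df = (r−1)(c−1) = (2−1)·(2−1) = 1

degrees of freedom = 1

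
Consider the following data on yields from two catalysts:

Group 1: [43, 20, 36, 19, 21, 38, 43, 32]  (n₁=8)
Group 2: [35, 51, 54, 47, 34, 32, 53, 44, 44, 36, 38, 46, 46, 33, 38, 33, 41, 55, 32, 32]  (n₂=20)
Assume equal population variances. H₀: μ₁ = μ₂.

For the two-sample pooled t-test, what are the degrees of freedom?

df = n₁ + n₂ − 2 = 8 + 20 − 2 = 26

degrees of freedom = 26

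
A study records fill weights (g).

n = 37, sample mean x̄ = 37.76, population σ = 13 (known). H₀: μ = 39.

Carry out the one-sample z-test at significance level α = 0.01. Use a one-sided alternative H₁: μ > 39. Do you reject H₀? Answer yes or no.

reject H₀: no

SE = σ/√n = 13/√37 = 2.1372
z = (x̄−μ₀)/SE = (37.76−39)/2.1372 = -0.5802
p-value (one-sided, H₁ greater) = 0.71911
At α=0.01: p ≥ α → fail to reject H₀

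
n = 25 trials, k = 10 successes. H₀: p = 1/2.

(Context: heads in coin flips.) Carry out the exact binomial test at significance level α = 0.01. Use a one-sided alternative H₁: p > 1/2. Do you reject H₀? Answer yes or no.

reject H₀: no

Exact binomial: n=25, k=10, p₀=1/2=0.5000
P(X≥10) from Σ C(n,i)·p₀^i·(1−p₀)^(n−i)
p-value (one-sided, H₁ greater) = 0.88524
At α=0.01: p ≥ α → fail to reject H₀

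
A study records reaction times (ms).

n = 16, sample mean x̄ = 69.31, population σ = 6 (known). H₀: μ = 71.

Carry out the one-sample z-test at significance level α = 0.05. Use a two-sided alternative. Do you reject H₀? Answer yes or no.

SE = σ/√n = 6/√16 = 1.5000
z = (x̄−μ₀)/SE = (69.31−71)/1.5000 = -1.1267
p-value (two-sided) = 0.25988
At α=0.05: p ≥ α → fail to reject H₀

reject H₀: no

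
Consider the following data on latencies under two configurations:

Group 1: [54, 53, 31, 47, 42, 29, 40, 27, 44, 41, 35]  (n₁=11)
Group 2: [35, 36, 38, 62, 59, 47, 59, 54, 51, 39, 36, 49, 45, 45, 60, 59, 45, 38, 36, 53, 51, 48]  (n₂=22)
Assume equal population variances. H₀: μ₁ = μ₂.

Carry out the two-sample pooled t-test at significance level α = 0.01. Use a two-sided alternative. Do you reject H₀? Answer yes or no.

x̄₁=40.273, s₁=9.111, n₁=11
x̄₂=47.500, s₂=8.964, n₂=22
s_p² = [10·9.111² + 21·8.964²]/31 = 81.2155
SE = √(s_p²·(1/11+1/22)) = 3.3279
t = (40.273−47.500)/3.3279 = -2.1717
df = 31
p-value (two-sided) = 0.03765
At α=0.01: p ≥ α → fail to reject H₀

reject H₀: no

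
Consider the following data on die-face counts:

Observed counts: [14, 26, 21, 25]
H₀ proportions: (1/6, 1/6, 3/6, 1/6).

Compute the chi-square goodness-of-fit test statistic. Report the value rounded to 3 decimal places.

test statistic = 28.698

n = 86; E_i = n·p_i = [14.33, 14.33, 43.00, 14.33]
χ² = (14−14.33)²/14.33 + (26−14.33)²/14.33 + (21−43.00)²/43.00 + (25−14.33)²/14.33 = 28.6977
df = 3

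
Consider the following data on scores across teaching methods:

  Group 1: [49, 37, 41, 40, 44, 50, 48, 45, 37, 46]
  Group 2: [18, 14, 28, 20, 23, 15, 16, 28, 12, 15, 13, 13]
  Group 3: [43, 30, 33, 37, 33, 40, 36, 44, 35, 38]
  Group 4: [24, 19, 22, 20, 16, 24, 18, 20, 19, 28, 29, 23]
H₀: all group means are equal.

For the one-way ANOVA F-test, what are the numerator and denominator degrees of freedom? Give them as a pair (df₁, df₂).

degrees of freedom = [3, 40]

k = 4 groups, N = 44 total
df = (k−1, N−k) = (4−1, 44−4) = (3, 40)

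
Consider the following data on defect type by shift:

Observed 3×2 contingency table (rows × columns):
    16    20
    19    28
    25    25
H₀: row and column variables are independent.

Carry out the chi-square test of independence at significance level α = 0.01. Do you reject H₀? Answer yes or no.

reject H₀: no

Row totals [36, 47, 50], col totals [60, 73], n=133
χ² = (16−16.24)²/16.24 + (20−19.76)²/19.76 + (19−21.20)²/21.20 + (28−25.80)²/25.80 + (25−22.56)²/22.56 + (25−27.44)²/27.44 = 0.9058
df = 2
p-value (upper-tail) = 0.63577
At α=0.01: p ≥ α → fail to reject H₀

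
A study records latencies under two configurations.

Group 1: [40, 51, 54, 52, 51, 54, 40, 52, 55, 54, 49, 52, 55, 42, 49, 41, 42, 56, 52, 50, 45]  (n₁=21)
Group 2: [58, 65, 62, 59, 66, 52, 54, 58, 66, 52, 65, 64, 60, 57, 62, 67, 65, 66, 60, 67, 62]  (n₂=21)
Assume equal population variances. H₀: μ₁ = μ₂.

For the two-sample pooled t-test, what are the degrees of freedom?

df = n₁ + n₂ − 2 = 21 + 21 − 2 = 40

degrees of freedom = 40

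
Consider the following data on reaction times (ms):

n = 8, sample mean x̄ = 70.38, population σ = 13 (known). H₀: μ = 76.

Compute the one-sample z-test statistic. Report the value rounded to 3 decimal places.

SE = σ/√n = 13/√8 = 4.5962
z = (x̄−μ₀)/SE = (70.38−76)/4.5962 = -1.2228

test statistic = -1.223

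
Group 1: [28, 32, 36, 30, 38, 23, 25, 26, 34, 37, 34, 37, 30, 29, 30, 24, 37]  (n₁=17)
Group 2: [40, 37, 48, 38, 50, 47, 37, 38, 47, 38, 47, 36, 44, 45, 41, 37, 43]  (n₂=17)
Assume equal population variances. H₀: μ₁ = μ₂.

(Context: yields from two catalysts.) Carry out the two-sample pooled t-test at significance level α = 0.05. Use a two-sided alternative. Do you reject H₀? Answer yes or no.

x̄₁=31.176, s₁=4.940, n₁=17
x̄₂=41.941, s₂=4.697, n₂=17
s_p² = [16·4.940² + 16·4.697²]/32 = 23.2316
SE = √(s_p²·(1/17+1/17)) = 1.6532
t = (31.176−41.941)/1.6532 = -6.5114
df = 32
p-value (two-sided) = 0.00000
At α=0.05: p < α → reject H₀

reject H₀: yes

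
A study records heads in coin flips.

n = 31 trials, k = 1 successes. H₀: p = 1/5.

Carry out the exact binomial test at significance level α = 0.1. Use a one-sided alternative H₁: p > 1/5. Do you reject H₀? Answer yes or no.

Exact binomial: n=31, k=1, p₀=1/5=0.2000
P(X≥1) from Σ C(n,i)·p₀^i·(1−p₀)^(n−i)
p-value (one-sided, H₁ greater) = 0.99901
At α=0.1: p ≥ α → fail to reject H₀

reject H₀: no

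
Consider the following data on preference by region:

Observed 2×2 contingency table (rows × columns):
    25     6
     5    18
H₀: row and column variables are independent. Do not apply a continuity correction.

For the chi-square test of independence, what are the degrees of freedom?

degrees of freedom = 1

df = (r−1)(c−1) = (2−1)·(2−1) = 1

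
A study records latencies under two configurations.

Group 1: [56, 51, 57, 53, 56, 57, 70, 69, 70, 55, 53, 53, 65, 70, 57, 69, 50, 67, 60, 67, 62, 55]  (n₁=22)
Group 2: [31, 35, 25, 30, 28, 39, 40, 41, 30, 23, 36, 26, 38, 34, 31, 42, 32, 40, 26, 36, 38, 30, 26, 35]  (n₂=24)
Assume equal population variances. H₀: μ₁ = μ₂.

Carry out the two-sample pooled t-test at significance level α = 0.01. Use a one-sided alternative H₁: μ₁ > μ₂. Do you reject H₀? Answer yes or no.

x̄₁=60.091, s₁=6.989, n₁=22
x̄₂=33.000, s₂=5.626, n₂=24
s_p² = [21·6.989² + 23·5.626²]/44 = 39.8595
SE = √(s_p²·(1/22+1/24)) = 1.8635
t = (60.091−33.000)/1.8635 = 14.5377
df = 44
p-value (one-sided, H₁ greater) = 0.00000
At α=0.01: p < α → reject H₀

reject H₀: yes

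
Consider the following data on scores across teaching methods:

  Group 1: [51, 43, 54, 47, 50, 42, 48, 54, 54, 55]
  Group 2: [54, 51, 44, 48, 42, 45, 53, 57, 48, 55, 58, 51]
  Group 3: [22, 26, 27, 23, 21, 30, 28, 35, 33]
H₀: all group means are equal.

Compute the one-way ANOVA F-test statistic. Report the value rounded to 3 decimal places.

test statistic = 69.155

Group means [49.80, 50.50, 27.22], grand mean 43.516
SSB = Σnᵢ(x̄ᵢ−x̄)² = 3369.586; SSW = ΣΣ(x−x̄ᵢ)² = 682.156
MSB = 3369.586/2 = 1684.7932; MSW = 682.156/28 = 24.3627
F = MSB/MSW = 69.1546
df = (2, 28)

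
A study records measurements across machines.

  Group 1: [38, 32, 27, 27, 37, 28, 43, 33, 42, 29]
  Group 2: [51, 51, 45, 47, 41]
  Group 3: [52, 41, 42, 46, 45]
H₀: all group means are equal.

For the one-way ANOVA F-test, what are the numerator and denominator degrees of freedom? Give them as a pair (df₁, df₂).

k = 3 groups, N = 20 total
df = (k−1, N−k) = (3−1, 20−3) = (2, 17)

degrees of freedom = [2, 17]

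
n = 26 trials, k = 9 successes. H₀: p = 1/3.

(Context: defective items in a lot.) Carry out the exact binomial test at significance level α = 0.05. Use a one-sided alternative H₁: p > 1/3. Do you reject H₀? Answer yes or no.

Exact binomial: n=26, k=9, p₀=1/3=0.3333
P(X≥9) from Σ C(n,i)·p₀^i·(1−p₀)^(n−i)
p-value (one-sided, H₁ greater) = 0.51819
At α=0.05: p ≥ α → fail to reject H₀

reject H₀: no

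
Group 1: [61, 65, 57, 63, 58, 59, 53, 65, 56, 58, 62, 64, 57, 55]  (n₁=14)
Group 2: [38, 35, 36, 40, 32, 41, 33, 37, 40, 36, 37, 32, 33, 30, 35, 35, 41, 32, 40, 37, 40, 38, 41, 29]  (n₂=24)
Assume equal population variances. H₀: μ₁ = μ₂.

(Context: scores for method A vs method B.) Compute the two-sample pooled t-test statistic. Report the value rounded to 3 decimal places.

test statistic = 18.677

x̄₁=59.500, s₁=3.858, n₁=14
x̄₂=36.167, s₂=3.632, n₂=24
s_p² = [13·3.858² + 23·3.632²]/36 = 13.8009
SE = √(s_p²·(1/14+1/24)) = 1.2493
t = (59.500−36.167)/1.2493 = 18.6767
df = 36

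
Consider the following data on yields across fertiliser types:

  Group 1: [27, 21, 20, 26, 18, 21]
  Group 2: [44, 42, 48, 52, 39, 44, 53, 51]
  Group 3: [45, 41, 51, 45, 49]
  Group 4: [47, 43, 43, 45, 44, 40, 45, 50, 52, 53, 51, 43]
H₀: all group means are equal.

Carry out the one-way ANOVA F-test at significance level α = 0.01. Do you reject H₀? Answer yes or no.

reject H₀: yes

Group means [22.17, 46.62, 46.20, 46.33], grand mean 41.710
SSB = Σnᵢ(x̄ᵢ−x̄)² = 2842.212; SSW = ΣΣ(x−x̄ᵢ)² = 502.175
MSB = 2842.212/3 = 947.4040; MSW = 502.175/27 = 18.5991
F = MSB/MSW = 50.9382
df = (3, 27)
p-value (upper-tail) = 0.00000
At α=0.01: p < α → reject H₀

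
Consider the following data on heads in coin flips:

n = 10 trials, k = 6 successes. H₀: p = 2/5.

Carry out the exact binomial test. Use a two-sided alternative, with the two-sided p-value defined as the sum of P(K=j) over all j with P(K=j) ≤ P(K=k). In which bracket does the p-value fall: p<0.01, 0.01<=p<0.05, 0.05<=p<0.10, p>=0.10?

p-value bracket: p>=0.10

Exact binomial: n=10, k=6, p₀=2/5=0.4000
P(X=j) = C(n,j)·p₀^j·(1−p₀)^(n−j); p = Σ P(X=j) over j with P(X=j) ≤ P(X=6)
p-value (two-sided) = 0.21260
→ bracket: p>=0.10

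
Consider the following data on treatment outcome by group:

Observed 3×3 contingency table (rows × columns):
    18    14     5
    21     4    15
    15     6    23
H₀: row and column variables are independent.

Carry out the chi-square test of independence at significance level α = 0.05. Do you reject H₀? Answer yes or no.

reject H₀: yes

Row totals [37, 40, 44], col totals [54, 24, 43], n=121
χ² = (18−16.51)²/16.51 + (14−7.34)²/7.34 + (5−13.15)²/13.15 + (21−17.85)²/17.85 + (4−7.93)²/7.93 + (15−14.21)²/14.21 + (15−19.64)²/19.64 + (6−8.73)²/8.73 + (23−15.64)²/15.64 = 19.1942
df = 4
p-value (upper-tail) = 0.00072
At α=0.05: p < α → reject H₀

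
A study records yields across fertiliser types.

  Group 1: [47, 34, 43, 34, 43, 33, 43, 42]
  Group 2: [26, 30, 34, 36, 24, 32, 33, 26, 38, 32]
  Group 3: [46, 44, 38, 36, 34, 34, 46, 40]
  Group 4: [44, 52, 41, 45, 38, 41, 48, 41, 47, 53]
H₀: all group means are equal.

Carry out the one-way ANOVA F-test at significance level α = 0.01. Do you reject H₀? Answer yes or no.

reject H₀: yes

Group means [39.88, 31.10, 39.75, 45.00], grand mean 38.833
SSB = Σnᵢ(x̄ᵢ−x̄)² = 993.725; SSW = ΣΣ(x−x̄ᵢ)² = 793.275
MSB = 993.725/3 = 331.2417; MSW = 793.275/32 = 24.7898
F = MSB/MSW = 13.3620
df = (3, 32)
p-value (upper-tail) = 0.00001
At α=0.01: p < α → reject H₀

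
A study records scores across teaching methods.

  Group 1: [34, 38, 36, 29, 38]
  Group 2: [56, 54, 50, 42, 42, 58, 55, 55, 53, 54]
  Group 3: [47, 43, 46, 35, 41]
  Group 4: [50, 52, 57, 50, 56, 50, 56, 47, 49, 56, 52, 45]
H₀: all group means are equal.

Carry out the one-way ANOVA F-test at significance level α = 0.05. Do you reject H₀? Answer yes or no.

reject H₀: yes

Group means [35.00, 51.90, 42.40, 51.67], grand mean 47.688
SSB = Σnᵢ(x̄ᵢ−x̄)² = 1312.108; SSW = ΣΣ(x−x̄ᵢ)² = 596.767
MSB = 1312.108/3 = 437.3694; MSW = 596.767/28 = 21.3131
F = MSB/MSW = 20.5212
df = (3, 28)
p-value (upper-tail) = 0.00000
At α=0.05: p < α → reject H₀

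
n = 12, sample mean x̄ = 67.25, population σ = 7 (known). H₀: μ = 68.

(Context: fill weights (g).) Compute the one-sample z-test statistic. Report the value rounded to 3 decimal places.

test statistic = -0.371

SE = σ/√n = 7/√12 = 2.0207
z = (x̄−μ₀)/SE = (67.25−68)/2.0207 = -0.3712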